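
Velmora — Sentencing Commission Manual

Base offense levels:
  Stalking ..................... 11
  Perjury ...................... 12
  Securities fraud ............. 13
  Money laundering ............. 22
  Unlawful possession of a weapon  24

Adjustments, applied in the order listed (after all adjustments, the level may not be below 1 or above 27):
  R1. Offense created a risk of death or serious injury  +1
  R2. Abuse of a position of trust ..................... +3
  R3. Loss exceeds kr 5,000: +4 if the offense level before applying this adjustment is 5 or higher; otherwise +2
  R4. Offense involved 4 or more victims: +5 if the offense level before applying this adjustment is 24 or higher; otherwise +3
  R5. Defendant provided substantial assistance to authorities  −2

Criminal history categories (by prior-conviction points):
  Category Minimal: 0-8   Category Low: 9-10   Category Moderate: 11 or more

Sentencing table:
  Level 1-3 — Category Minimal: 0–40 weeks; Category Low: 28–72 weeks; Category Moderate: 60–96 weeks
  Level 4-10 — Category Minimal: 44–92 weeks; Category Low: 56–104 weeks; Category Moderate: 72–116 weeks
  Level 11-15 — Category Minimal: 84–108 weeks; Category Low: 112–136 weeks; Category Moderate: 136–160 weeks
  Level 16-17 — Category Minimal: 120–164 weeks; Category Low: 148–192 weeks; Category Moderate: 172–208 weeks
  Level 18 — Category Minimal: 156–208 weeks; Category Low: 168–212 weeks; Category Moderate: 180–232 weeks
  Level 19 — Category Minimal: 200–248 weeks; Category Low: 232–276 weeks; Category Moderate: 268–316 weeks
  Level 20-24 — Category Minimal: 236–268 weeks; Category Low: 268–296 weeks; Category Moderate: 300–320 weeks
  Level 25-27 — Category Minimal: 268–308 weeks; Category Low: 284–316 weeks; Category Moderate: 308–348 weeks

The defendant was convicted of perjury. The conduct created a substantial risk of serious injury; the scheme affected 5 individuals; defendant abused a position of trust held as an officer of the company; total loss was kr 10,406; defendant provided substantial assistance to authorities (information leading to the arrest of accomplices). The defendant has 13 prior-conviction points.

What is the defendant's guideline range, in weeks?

Base offense level for perjury: 12.
R1 applies: 12 + 1 = 13.
R2 applies: 13 + 3 = 16.
R3 applies (level before this adjustment is 16 ≥ 5, so +4): 16 + 4 = 20.
R4 applies (level before this adjustment is 20 < 24, so +3): 20 + 3 = 23.
R5 applies: 23 − 2 = 21.
Final offense level: 21.
Criminal history: 13 prior points → Category Moderate (11+).
Level 21 falls in the 20-24 band.
Grid: Level 20-24 × Category Moderate = 300-320 weeks.

300-320 weeks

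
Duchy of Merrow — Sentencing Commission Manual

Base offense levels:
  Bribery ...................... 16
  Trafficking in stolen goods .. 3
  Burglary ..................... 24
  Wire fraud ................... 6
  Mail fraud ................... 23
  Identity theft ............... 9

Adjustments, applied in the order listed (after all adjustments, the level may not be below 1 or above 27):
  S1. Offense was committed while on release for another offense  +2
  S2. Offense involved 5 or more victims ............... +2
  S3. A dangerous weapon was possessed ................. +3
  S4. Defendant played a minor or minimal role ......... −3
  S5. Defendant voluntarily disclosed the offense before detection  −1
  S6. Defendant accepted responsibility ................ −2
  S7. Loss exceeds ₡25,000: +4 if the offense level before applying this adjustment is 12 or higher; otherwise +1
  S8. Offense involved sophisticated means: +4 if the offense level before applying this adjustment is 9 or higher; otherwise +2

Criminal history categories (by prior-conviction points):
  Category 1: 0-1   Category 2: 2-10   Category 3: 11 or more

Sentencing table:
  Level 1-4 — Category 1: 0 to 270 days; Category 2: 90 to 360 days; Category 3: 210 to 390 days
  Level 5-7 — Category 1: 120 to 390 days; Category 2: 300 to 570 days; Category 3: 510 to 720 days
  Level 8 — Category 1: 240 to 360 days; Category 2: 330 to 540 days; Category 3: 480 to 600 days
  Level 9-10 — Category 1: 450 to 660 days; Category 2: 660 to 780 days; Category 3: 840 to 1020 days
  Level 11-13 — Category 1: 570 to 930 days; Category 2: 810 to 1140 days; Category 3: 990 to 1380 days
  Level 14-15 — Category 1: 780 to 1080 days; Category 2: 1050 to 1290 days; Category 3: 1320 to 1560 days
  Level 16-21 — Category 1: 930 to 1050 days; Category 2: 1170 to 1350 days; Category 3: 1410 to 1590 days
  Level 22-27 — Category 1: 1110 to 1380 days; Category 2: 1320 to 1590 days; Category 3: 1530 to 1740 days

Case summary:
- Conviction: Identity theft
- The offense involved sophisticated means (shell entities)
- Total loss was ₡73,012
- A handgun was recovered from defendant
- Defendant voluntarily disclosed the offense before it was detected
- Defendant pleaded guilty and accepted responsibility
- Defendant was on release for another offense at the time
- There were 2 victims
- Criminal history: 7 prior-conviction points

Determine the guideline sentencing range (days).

Base offense level for identity theft: 9.
S1 applies: 9 + 2 = 11.
S2 does not apply.
S3 applies: 11 + 3 = 14.
S5 applies: 14 − 1 = 13.
S6 applies: 13 − 2 = 11.
S7 applies (level before this adjustment is 11 < 12, so +1): 11 + 1 = 12.
S8 applies (level before this adjustment is 12 ≥ 9, so +4): 12 + 4 = 16.
Final offense level: 16.
Criminal history: 7 prior points → Category 2 (2-10).
Level 16 falls in the 16-21 band.
Grid: Level 16-21 × Category 2 = 1170-1350 days.

1170-1350 days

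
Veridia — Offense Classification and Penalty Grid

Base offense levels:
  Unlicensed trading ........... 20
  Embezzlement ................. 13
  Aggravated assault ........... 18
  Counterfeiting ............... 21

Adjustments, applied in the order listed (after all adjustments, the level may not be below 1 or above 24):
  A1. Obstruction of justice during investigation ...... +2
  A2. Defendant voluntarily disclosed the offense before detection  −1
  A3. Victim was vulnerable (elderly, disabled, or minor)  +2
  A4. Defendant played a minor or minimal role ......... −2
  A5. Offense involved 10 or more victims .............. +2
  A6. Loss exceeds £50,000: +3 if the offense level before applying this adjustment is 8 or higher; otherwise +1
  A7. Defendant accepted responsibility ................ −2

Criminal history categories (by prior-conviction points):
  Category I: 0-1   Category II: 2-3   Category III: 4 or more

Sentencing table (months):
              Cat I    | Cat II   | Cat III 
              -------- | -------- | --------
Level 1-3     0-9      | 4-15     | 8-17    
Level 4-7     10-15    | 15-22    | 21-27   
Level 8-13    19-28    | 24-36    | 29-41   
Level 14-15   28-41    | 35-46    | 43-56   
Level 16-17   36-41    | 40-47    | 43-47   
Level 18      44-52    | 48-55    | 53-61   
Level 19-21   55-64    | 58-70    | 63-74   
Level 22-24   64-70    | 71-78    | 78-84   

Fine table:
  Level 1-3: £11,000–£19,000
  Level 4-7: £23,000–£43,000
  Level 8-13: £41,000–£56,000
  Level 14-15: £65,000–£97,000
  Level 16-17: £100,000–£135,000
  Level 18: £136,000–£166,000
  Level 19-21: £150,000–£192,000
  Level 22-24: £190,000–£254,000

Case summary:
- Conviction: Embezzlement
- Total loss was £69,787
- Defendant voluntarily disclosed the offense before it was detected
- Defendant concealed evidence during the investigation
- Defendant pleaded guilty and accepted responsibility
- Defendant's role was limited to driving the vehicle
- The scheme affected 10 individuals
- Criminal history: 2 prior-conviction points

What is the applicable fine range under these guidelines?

£65,000–£97,000

Base offense level for embezzlement: 13.
A1 applies: 13 + 2 = 15.
A2 applies: 15 − 1 = 14.
A4 applies: 14 − 2 = 12.
A5 applies: 12 + 2 = 14.
A6 applies (level before this adjustment is 14 ≥ 8, so +3): 14 + 3 = 17.
A7 applies: 17 − 2 = 15.
Final offense level: 15.
Level 15 falls in the 14-15 band.
Fine table: Level 14-15 → £65,000–£97,000.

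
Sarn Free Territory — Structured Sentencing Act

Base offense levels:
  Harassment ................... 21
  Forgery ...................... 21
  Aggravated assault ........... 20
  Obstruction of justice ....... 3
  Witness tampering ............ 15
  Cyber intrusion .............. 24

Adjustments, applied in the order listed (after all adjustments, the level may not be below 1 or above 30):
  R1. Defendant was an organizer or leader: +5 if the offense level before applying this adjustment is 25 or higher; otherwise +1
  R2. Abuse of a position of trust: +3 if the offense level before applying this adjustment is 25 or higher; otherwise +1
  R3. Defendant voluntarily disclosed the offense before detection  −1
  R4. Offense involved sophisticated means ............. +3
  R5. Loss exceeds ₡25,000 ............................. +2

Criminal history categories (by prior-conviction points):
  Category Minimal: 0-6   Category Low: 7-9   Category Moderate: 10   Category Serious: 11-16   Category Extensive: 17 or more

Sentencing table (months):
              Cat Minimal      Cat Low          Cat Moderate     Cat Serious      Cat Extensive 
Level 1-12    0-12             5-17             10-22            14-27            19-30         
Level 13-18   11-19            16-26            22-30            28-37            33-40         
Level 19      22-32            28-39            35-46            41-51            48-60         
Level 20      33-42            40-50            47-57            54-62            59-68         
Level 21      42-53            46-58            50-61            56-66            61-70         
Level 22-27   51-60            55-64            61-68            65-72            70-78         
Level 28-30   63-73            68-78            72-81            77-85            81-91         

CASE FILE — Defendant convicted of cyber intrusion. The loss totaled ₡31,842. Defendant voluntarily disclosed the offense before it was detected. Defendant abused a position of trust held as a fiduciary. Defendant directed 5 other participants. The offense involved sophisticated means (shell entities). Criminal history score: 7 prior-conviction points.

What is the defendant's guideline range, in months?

Base offense level for cyber intrusion: 24.
R1 applies (level before this adjustment is 24 < 25, so +1): 24 + 1 = 25.
R2 applies (level before this adjustment is 25 ≥ 25, so +3): 25 + 3 = 28.
R3 applies: 28 − 1 = 27.
R4 applies: 27 + 3 = 30.
R5 applies: 30 + 2 = 32.
Level 32 exceeds the maximum of 30; capped at 30.
Final offense level: 30.
Criminal history: 7 prior points → Category Low (7-9).
Level 30 falls in the 28-30 band.
Grid: Level 28-30 × Category Low = 68-78 months.

68-78 months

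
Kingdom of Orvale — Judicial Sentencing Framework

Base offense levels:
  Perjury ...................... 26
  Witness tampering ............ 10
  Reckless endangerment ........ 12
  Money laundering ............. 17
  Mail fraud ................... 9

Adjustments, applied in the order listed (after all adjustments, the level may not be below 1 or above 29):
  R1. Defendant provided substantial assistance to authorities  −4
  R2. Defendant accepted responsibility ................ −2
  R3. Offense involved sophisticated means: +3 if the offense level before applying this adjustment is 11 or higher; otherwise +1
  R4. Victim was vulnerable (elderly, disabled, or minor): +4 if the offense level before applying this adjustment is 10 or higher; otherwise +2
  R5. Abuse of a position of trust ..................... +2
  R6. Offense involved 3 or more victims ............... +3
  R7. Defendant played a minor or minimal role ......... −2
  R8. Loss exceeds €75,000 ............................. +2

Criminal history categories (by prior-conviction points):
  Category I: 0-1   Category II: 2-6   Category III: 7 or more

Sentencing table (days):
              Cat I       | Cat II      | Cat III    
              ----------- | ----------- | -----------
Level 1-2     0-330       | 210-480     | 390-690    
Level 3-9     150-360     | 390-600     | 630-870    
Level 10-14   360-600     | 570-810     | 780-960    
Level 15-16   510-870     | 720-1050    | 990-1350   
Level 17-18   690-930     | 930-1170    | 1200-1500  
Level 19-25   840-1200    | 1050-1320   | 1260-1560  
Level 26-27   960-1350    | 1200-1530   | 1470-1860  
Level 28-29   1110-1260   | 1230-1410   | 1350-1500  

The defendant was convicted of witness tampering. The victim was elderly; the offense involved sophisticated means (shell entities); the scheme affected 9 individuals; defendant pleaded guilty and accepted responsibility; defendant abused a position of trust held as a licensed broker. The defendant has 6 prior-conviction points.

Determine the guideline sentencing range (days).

720-1050 days

Base offense level for witness tampering: 10.
R2 applies: 10 − 2 = 8.
R3 applies (level before this adjustment is 8 < 11, so +1): 8 + 1 = 9.
R4 applies (level before this adjustment is 9 < 10, so +2): 9 + 2 = 11.
R5 applies: 11 + 2 = 13.
R6 applies: 13 + 3 = 16.
R7 does not apply.
Final offense level: 16.
Criminal history: 6 prior points → Category II (2-6).
Level 16 falls in the 15-16 band.
Grid: Level 15-16 × Category II = 720-1050 days.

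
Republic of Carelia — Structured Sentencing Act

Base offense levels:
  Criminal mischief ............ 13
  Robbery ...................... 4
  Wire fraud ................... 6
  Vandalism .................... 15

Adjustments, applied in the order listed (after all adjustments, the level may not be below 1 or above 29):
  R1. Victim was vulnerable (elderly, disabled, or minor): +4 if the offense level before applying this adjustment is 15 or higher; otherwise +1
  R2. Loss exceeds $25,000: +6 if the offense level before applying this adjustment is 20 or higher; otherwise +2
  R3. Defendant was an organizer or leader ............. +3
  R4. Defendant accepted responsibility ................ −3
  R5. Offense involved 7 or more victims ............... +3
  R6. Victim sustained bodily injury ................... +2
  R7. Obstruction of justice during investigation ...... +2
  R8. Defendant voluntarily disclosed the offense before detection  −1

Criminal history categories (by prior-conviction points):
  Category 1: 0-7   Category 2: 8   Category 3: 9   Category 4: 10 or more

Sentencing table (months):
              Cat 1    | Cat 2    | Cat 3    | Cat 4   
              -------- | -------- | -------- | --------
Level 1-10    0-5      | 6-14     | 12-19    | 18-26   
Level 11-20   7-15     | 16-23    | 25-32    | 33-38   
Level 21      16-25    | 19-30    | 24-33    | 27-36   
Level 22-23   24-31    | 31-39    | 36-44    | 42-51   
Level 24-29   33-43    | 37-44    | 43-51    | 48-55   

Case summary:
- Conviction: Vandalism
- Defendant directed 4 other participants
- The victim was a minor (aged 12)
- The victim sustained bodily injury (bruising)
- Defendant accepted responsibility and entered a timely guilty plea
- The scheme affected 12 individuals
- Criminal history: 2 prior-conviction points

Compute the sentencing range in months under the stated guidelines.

33-43 months

Base offense level for vandalism: 15.
R1 applies (level before this adjustment is 15 ≥ 15, so +4): 15 + 4 = 19.
R2 does not apply.
R3 applies: 19 + 3 = 22.
R4 applies: 22 − 3 = 19.
R5 applies: 19 + 3 = 22.
R6 applies: 22 + 2 = 24.
R7 does not apply.
Final offense level: 24.
Criminal history: 2 prior points → Category 1 (0-7).
Level 24 falls in the 24-29 band.
Grid: Level 24-29 × Category 1 = 33-43 months.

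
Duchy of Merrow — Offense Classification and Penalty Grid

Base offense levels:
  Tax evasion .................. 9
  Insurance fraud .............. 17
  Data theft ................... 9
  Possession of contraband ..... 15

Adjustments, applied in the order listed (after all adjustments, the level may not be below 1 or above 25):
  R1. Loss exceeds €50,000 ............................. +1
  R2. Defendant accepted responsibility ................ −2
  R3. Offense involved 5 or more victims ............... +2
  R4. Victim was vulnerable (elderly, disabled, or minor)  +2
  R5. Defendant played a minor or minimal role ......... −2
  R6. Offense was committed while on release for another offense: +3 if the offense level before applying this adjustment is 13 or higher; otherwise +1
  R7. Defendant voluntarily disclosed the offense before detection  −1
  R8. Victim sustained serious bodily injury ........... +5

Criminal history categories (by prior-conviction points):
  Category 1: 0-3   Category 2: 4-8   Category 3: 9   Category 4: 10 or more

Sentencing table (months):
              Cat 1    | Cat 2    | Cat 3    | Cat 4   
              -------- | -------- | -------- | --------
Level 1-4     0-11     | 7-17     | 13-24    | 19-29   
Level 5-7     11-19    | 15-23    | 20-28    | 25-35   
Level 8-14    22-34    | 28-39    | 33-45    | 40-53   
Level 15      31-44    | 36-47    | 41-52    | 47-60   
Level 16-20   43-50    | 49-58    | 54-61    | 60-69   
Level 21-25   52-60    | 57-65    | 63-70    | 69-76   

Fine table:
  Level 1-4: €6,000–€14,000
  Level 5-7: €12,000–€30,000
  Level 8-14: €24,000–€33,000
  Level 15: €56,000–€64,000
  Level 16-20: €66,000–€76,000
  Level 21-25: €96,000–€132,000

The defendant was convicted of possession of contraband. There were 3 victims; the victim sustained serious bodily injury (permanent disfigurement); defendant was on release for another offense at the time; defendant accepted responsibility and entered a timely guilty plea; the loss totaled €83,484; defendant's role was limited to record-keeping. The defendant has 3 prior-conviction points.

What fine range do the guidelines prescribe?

Base offense level for possession of contraband: 15.
R1 applies: 15 + 1 = 16.
R2 applies: 16 − 2 = 14.
R4 does not apply.
R5 applies: 14 − 2 = 12.
R6 applies (level before this adjustment is 12 < 13, so +1): 12 + 1 = 13.
R7 does not apply.
R8 applies: 13 + 5 = 18.
Final offense level: 18.
Level 18 falls in the 16-20 band.
Fine table: Level 16-20 → €66,000–€76,000.

€66,000–€76,000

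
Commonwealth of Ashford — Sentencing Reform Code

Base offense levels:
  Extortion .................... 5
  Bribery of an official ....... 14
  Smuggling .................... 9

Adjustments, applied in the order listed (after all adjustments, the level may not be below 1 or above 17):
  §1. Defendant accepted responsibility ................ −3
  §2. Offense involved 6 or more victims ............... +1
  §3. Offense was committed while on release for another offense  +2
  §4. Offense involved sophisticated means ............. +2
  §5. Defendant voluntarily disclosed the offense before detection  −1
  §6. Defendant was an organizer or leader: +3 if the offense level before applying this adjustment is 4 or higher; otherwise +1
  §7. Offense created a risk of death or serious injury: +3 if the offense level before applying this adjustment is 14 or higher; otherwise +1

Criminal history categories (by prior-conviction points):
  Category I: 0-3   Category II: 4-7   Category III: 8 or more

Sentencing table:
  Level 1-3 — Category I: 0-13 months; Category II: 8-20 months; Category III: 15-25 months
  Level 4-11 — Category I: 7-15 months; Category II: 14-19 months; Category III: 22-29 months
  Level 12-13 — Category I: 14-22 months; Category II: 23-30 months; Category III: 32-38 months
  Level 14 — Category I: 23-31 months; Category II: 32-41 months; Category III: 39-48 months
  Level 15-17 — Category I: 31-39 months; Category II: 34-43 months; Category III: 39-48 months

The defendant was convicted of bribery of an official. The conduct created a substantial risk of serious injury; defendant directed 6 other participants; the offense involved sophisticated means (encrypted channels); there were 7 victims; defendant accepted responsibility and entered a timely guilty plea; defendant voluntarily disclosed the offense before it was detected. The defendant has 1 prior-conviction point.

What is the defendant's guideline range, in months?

Base offense level for bribery of an official: 14.
§1 applies: 14 − 3 = 11.
§2 applies: 11 + 1 = 12.
§3 does not apply.
§4 applies: 12 + 2 = 14.
§5 applies: 14 − 1 = 13.
§6 applies (level before this adjustment is 13 ≥ 4, so +3): 13 + 3 = 16.
§7 applies (level before this adjustment is 16 ≥ 14, so +3): 16 + 3 = 19.
Level 19 exceeds the maximum of 17; capped at 17.
Final offense level: 17.
Criminal history: 1 prior point → Category I (0-3).
Level 17 falls in the 15-17 band.
Grid: Level 15-17 × Category I = 31-39 months.

31-39 months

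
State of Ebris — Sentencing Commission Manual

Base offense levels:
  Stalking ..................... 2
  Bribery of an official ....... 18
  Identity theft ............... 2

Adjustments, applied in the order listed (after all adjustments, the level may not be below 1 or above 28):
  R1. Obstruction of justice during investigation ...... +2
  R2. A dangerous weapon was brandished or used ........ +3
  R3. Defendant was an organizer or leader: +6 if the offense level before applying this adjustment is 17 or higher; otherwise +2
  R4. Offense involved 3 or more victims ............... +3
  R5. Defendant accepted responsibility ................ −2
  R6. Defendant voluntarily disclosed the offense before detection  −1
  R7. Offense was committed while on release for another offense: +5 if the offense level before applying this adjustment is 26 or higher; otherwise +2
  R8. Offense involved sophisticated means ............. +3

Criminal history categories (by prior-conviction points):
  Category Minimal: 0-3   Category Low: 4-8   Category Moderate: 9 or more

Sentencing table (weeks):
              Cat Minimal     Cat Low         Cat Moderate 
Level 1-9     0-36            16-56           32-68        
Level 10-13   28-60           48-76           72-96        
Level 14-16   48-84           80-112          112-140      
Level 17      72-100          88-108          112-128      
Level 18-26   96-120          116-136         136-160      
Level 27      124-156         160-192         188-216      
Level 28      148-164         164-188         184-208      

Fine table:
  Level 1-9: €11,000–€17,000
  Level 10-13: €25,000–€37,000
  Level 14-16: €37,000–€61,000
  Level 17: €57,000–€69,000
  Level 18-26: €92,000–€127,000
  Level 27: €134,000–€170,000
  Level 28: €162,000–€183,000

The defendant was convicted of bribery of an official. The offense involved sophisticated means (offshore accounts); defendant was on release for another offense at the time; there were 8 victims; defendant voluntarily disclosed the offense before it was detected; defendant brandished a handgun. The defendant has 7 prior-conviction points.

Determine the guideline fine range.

Base offense level for bribery of an official: 18.
R2 applies: 18 + 3 = 21.
R3 does not apply.
R4 applies: 21 + 3 = 24.
R6 applies: 24 − 1 = 23.
R7 applies (level before this adjustment is 23 < 26, so +2): 23 + 2 = 25.
R8 applies: 25 + 3 = 28.
Final offense level: 28.
Level 28 falls in the 28 band.
Fine table: Level 28 → €162,000–€183,000.

€162,000–€183,000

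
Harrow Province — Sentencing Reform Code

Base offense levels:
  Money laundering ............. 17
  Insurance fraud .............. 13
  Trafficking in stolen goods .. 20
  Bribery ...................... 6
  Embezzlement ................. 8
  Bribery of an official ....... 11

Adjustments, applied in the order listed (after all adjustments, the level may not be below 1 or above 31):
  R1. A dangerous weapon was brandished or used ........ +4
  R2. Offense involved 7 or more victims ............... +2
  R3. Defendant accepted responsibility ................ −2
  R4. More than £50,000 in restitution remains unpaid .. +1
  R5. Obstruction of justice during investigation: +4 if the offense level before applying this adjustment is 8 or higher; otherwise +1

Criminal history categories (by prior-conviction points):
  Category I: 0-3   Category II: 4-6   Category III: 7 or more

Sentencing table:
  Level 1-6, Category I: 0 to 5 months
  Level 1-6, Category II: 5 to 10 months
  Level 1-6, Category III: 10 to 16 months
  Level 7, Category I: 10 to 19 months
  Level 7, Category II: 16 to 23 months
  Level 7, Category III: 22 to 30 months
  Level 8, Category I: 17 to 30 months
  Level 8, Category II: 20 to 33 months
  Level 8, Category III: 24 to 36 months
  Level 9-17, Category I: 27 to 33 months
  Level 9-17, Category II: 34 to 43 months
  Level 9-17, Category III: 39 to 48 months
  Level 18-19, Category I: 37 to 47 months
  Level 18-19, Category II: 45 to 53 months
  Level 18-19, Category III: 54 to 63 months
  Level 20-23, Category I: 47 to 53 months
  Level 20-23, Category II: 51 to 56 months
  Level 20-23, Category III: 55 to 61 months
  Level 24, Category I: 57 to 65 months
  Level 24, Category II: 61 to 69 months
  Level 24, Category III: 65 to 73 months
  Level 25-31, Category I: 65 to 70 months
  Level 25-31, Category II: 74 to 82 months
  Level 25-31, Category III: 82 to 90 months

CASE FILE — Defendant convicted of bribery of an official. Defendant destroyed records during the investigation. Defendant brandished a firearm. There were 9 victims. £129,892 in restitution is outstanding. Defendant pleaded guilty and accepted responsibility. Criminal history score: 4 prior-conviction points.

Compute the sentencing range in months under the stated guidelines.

Base offense level for bribery of an official: 11.
R1 applies: 11 + 4 = 15.
R2 applies: 15 + 2 = 17.
R3 applies: 17 − 2 = 15.
R4 applies: 15 + 1 = 16.
R5 applies (level before this adjustment is 16 ≥ 8, so +4): 16 + 4 = 20.
Final offense level: 20.
Criminal history: 4 prior points → Category II (4-6).
Level 20 falls in the 20-23 band.
Grid: Level 20-23 × Category II = 51-56 months.

51-56 months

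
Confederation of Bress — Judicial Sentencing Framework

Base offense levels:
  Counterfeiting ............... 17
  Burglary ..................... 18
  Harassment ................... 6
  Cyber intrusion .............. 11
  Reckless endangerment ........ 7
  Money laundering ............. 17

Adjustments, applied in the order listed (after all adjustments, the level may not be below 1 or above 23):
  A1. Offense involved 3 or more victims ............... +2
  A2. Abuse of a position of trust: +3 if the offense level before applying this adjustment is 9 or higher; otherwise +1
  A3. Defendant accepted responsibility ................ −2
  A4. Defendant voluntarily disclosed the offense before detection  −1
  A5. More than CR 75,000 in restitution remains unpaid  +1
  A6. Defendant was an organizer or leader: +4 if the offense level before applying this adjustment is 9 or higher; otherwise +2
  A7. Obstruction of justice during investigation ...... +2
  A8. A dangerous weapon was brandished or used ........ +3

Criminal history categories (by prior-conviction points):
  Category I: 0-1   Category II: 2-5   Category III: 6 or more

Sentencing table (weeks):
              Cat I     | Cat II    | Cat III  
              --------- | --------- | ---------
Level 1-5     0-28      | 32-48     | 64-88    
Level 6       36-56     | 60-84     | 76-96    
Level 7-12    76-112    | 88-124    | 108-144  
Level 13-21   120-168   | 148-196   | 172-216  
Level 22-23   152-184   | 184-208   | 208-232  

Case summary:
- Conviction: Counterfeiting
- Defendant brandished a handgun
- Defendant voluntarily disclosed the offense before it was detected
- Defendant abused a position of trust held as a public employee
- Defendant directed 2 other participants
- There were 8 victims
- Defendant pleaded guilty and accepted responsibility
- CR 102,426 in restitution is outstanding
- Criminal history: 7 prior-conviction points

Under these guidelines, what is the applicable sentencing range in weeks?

208-232 weeks

Base offense level for counterfeiting: 17.
A1 applies: 17 + 2 = 19.
A2 applies (level before this adjustment is 19 ≥ 9, so +3): 19 + 3 = 22.
A3 applies: 22 − 2 = 20.
A4 applies: 20 − 1 = 19.
A5 applies: 19 + 1 = 20.
A6 applies (level before this adjustment is 20 ≥ 9, so +4): 20 + 4 = 24.
A7 does not apply.
A8 applies: 24 + 3 = 27.
Level 27 exceeds the maximum of 23; capped at 23.
Final offense level: 23.
Criminal history: 7 prior points → Category III (6+).
Level 23 falls in the 22-23 band.
Grid: Level 22-23 × Category III = 208-232 weeks.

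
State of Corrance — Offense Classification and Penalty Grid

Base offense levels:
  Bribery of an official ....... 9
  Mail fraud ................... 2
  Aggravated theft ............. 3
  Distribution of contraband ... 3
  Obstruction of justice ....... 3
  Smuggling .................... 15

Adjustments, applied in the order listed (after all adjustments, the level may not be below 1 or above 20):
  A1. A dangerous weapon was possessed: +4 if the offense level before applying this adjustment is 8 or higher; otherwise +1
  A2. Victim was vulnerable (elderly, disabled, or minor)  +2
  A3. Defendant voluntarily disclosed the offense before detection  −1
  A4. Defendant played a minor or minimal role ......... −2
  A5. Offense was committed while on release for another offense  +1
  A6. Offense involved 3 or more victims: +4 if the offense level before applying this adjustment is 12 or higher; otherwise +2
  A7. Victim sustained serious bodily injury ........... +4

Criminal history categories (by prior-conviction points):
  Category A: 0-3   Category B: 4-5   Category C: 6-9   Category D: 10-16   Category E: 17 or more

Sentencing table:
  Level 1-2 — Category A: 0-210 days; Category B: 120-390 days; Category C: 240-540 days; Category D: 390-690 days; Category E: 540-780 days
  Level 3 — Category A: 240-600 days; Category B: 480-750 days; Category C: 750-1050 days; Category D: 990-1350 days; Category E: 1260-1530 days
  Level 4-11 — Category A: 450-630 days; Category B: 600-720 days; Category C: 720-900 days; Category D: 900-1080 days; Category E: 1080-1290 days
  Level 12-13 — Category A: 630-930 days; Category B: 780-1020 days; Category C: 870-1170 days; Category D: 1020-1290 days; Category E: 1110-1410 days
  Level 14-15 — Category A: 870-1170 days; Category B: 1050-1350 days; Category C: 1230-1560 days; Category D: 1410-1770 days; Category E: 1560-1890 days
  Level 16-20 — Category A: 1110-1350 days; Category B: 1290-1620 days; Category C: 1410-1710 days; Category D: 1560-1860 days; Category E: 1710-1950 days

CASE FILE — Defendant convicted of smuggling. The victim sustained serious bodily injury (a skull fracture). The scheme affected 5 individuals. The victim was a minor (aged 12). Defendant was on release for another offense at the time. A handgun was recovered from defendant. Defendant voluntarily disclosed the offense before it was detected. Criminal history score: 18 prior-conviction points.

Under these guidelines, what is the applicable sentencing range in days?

Base offense level for smuggling: 15.
A1 applies (level before this adjustment is 15 ≥ 8, so +4): 15 + 4 = 19.
A2 applies: 19 + 2 = 21.
A3 applies: 21 − 1 = 20.
A5 applies: 20 + 1 = 21.
A6 applies (level before this adjustment is 21 ≥ 12, so +4): 21 + 4 = 25.
A7 applies: 25 + 4 = 29.
Level 29 exceeds the maximum of 20; capped at 20.
Final offense level: 20.
Criminal history: 18 prior points → Category E (17+).
Level 20 falls in the 16-20 band.
Grid: Level 16-20 × Category E = 1710-1950 days.

1710-1950 days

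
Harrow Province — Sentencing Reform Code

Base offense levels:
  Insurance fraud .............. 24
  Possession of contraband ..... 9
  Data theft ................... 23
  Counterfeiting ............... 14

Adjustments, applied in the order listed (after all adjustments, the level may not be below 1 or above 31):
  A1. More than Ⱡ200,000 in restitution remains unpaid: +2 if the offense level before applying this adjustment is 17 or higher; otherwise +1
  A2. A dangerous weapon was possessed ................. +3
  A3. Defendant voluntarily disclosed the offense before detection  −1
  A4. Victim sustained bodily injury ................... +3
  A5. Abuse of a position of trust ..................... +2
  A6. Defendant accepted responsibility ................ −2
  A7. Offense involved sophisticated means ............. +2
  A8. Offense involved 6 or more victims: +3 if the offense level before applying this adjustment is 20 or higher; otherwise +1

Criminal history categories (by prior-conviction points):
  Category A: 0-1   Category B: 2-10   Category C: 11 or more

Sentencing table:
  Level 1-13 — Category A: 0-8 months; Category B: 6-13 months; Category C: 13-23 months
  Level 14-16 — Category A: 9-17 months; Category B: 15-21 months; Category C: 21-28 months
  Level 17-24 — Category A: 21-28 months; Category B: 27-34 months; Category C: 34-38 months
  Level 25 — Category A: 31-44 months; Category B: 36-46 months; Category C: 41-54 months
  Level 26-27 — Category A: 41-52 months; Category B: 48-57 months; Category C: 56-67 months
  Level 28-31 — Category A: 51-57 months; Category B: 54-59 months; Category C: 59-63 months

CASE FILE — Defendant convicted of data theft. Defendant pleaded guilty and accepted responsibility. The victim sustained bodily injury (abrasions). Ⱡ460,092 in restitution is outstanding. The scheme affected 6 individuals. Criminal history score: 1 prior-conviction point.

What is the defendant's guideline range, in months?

Base offense level for data theft: 23.
A1 applies (level before this adjustment is 23 ≥ 17, so +2): 23 + 2 = 25.
A3 does not apply.
A4 applies: 25 + 3 = 28.
A5 does not apply.
A6 applies: 28 − 2 = 26.
A7 does not apply.
A8 applies (level before this adjustment is 26 ≥ 20, so +3): 26 + 3 = 29.
Final offense level: 29.
Criminal history: 1 prior point → Category A (0-1).
Level 29 falls in the 28-31 band.
Grid: Level 28-31 × Category A = 51-57 months.

51-57 months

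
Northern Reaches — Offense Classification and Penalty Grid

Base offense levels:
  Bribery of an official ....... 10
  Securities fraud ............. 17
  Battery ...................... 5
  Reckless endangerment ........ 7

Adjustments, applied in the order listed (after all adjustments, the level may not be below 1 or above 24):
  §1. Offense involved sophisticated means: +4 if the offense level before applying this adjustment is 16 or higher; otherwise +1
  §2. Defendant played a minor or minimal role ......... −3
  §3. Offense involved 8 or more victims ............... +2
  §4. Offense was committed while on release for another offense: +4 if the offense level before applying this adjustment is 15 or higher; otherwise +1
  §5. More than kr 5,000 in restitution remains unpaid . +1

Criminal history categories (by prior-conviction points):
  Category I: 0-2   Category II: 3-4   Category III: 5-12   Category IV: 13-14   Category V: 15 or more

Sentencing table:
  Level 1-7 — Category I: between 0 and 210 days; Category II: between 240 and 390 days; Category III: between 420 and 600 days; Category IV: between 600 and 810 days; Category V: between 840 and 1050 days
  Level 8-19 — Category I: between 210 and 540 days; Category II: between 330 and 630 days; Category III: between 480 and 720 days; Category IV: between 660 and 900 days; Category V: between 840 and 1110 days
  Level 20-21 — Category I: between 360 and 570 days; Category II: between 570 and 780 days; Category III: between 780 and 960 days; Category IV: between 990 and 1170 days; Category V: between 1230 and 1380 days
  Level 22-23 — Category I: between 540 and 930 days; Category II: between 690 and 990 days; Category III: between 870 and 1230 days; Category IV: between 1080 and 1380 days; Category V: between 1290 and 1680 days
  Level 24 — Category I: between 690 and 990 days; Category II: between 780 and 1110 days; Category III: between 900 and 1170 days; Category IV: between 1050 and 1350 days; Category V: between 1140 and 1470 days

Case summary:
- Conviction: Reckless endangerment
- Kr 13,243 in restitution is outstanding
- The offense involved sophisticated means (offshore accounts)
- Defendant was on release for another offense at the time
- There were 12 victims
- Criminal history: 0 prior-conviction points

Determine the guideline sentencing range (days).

Base offense level for reckless endangerment: 7.
§1 applies (level before this adjustment is 7 < 16, so +1): 7 + 1 = 8.
§2 does not apply.
§3 applies: 8 + 2 = 10.
§4 applies (level before this adjustment is 10 < 15, so +1): 10 + 1 = 11.
§5 applies: 11 + 1 = 12.
Final offense level: 12.
Criminal history: 0 prior points → Category I (0-2).
Level 12 falls in the 8-19 band.
Grid: Level 8-19 × Category I = 210-540 days.

210-540 days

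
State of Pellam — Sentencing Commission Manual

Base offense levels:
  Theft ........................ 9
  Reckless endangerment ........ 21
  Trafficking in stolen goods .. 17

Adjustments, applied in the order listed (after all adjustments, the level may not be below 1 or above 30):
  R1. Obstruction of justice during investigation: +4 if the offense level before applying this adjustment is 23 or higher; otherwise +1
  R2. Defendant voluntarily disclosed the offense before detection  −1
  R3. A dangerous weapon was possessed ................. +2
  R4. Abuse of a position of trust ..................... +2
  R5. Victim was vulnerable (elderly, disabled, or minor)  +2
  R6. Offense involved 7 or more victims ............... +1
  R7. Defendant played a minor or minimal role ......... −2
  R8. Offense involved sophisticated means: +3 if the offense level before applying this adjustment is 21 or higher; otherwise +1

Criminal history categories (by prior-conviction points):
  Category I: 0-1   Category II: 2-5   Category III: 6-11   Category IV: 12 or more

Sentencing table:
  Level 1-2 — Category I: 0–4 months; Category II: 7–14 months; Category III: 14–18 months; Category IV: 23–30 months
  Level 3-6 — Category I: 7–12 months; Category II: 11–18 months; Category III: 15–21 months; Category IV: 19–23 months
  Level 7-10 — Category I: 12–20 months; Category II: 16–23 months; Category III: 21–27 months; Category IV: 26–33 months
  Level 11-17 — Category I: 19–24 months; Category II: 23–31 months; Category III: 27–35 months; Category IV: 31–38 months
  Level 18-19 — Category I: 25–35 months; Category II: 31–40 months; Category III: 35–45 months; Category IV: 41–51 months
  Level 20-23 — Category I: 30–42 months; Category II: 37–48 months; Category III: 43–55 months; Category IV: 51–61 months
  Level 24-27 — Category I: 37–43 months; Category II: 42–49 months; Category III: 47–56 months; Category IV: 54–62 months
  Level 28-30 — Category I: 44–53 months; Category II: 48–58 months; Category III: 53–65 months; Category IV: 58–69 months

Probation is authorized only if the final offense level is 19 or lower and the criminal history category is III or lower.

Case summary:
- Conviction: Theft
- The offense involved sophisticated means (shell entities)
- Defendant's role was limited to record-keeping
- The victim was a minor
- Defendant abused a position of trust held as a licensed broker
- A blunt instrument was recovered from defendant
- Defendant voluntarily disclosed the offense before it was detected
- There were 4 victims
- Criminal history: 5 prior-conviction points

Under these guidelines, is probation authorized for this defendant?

Base offense level for theft: 9.
R1 does not apply.
R2 applies: 9 − 1 = 8.
R3 applies: 8 + 2 = 10.
R4 applies: 10 + 2 = 12.
R5 applies: 12 + 2 = 14.
R7 applies: 14 − 2 = 12.
R8 applies (level before this adjustment is 12 < 21, so +1): 12 + 1 = 13.
Final offense level: 13.
Criminal history: 5 prior points → Category II (2-5).
Level 13 falls in the 11-17 band.
Grid: Level 11-17 × Category II = 23-31 months.
Probation check: level 13 ≤ 19 and category II ≤ III → eligible.

Yes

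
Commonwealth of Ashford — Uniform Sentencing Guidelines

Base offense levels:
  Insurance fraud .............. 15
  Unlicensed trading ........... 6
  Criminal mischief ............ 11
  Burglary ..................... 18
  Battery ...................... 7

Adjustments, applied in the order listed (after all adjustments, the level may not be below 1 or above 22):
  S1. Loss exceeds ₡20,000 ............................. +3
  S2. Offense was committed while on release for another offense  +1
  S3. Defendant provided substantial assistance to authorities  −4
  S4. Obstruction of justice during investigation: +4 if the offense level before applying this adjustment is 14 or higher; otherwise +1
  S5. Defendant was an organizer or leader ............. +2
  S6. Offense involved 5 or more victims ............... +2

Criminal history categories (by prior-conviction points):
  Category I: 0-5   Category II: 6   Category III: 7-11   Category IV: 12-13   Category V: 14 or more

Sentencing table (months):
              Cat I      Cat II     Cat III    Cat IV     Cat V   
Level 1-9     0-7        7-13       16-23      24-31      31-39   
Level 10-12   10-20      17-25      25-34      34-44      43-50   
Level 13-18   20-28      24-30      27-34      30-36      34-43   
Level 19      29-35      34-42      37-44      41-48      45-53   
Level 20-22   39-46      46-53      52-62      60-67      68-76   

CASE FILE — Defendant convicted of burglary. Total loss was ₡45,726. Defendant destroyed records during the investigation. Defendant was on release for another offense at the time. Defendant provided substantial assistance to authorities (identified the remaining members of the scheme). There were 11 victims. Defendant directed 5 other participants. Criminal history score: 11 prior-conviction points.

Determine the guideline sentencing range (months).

Base offense level for burglary: 18.
S1 applies: 18 + 3 = 21.
S2 applies: 21 + 1 = 22.
S3 applies: 22 − 4 = 18.
S4 applies (level before this adjustment is 18 ≥ 14, so +4): 18 + 4 = 22.
S5 applies: 22 + 2 = 24.
S6 applies: 24 + 2 = 26.
Level 26 exceeds the maximum of 22; capped at 22.
Final offense level: 22.
Criminal history: 11 prior points → Category III (7-11).
Level 22 falls in the 20-22 band.
Grid: Level 20-22 × Category III = 52-62 months.

52-62 months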